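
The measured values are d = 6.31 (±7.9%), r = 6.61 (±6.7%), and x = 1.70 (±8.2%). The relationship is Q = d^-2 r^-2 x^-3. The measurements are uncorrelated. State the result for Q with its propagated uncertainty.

Products/powers → add relative errors in quadrature, weighted by exponent:
  (-2·δd/d)² = (-2×0.0790)² = 0.0250;  (-2·δr/r)² = (-2×0.0670)² = 0.0180;  (-3·δx/x)² = (-3×0.0820)² = 0.0605
δQ/Q = √(0.103) = 0.322
Q = 0.000117, so δQ = 0.322 × 0.000117 = 3.76e-05.

(1.17 ± 0.376) × 10^-4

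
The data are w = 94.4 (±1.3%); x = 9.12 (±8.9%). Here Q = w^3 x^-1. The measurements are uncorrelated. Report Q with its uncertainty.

Products/powers → add relative errors in quadrature, weighted by exponent:
  (3·δw/w)² = (3×0.0130)² = 0.00152;  (-1·δx/x)² = (-1×0.0890)² = 0.00792
δQ/Q = √(0.00944) = 0.0972
Q = 92200, so δQ = 0.0972 × 92200 = 8960.

92200 ± 8960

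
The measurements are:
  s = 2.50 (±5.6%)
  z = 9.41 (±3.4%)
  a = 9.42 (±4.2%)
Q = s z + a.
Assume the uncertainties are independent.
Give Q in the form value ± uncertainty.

32.9 ± 1.59

Let p = s·z = 23.5. δp/p = √((1·δs/s)² + (1·δz/z)²) = √(0.00314 + 0.00116) = 0.0655, so δp = 1.54.
Q = p + a: δQ = √(δp² + δa²) = √(2.38 + 0.157) = 1.59
Q = 32.9.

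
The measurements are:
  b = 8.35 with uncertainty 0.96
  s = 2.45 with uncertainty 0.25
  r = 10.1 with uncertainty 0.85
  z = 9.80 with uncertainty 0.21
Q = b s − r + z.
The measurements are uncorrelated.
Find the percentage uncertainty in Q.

Let p = b·s = 20.5. δp/p = √((1·δb/b)² + (1·δs/s)²) = √(0.0132 + 0.0104) = 0.154, so δp = 3.14.
Q = p − r + z: δQ = √(δp² + δr² + δz²) = √(9.89 + 0.722 + 0.0441) = 3.26
Q = 20.2, so δQ/Q = 3.26/20.2 = 0.162.

16.2%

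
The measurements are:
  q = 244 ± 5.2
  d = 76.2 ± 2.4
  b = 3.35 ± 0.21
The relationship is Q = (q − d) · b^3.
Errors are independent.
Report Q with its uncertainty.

Let u = q − d = 168. δu = √(δq² + δd²) = √(27.0 + 5.76) = 5.73, so δu/u = 0.0341.
Q is then a monomial in u, b:
δQ/Q = √((δu/u)² + (3·δb/b)²) = √(0.00116 + 0.0354) = 0.191
Q = 6310, so δQ = 0.191 × 6310 = 1210.

6310 ± 1210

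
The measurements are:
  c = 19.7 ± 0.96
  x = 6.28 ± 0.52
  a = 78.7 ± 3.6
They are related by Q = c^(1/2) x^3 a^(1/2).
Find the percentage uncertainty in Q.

For a monomial Q ∝ c^(1/2), x^3, a^(1/2), fractional errors add in quadrature:
  (½·δc/c)² = (0.5×0.0487)² = 0.000594;  (3·δx/x)² = (3×0.0828)² = 0.0617;  (½·δa/a)² = (0.5×0.0457)² = 0.000523
δQ/Q = √(0.0628) = 0.251

25.1%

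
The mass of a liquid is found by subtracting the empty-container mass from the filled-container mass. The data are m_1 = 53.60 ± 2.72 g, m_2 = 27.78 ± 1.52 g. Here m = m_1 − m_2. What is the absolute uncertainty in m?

3.12 g

For a sum/difference, combine absolute errors in quadrature:
  (δm_1)² = 7.40;  (δm_2)² = 2.31
δm = √(9.71) = 3.12 g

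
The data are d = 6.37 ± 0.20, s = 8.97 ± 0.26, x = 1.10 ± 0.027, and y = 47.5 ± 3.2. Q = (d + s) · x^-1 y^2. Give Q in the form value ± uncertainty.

Let u = d + s = 15.3. δu = √(δd² + δs²) = √(0.0400 + 0.0676) = 0.328, so δu/u = 0.0214.
Q is then a monomial in u, x, y:
δQ/Q = √((δu/u)² + (-1·δx/x)² + (2·δy/y)²) = √(0.000457 + 0.000602 + 0.0182) = 0.139
Q = 31500, so δQ = 0.139 × 31500 = 4360.

31500 ± 4360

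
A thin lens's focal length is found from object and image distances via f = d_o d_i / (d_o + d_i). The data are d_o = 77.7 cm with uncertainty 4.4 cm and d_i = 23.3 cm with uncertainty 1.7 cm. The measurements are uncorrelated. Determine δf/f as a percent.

5.76%

∂f/∂d_o = (d_i/(d_o+d_i))² = 0.0532;  ∂f/∂d_i = (d_o/(d_o+d_i))² = 0.592
δf = √((∂f/∂d_o · δd_o)² + (∂f/∂d_i · δd_i)²) = √(0.0548 + 1.01) = 1.03 cm
f = 17.9 cm, so δf/f = 1.03/17.9 = 0.0576.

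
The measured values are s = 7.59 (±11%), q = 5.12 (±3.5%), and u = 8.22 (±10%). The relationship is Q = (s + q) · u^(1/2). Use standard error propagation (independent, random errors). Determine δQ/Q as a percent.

Let w = s + q = 12.7. δw = √(δs² + δq²) = √(0.697 + 0.0321) = 0.854, so δw/w = 0.0672.
Q is then a monomial in w, u:
δQ/Q = √((δw/w)² + (½·δu/u)²) = √(0.00451 + 0.00250) = 0.0837

8.37%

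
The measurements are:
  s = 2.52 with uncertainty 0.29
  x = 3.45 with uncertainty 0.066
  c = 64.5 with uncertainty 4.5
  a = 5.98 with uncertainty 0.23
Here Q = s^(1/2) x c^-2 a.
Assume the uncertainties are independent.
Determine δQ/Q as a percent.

Products/powers → add relative errors in quadrature, weighted by exponent:
  (½·δs/s)² = (0.5×0.115)² = 0.00331;  (1·δx/x)² = (1×0.0191)² = 0.000366;  (-2·δc/c)² = (-2×0.0698)² = 0.0195;  (1·δa/a)² = (1×0.0385)² = 0.00148
δQ/Q = √(0.0246) = 0.157

15.7%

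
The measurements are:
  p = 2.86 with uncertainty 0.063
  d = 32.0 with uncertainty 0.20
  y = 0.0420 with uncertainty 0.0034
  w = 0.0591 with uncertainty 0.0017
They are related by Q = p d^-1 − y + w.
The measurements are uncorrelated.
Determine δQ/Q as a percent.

Let h = p·d^-1 = 0.0894. δh/h = √((1·δp/p)² + (-1·δd/d)²) = √(0.000485 + 3.91e-05) = 0.0229, so δh = 0.00205.
Q = h − y + w: δQ = √(δh² + δy² + δw²) = √(4.19e-06 + 1.16e-05 + 2.89e-06) = 0.00432
Q = 0.106, so δQ/Q = 0.00432/0.106 = 0.0405.

4.05%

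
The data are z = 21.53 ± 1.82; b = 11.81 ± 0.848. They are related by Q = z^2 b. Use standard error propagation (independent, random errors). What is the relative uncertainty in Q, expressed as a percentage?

18.4%

Since Q is a product/quotient, work with relative uncertainties:
  (2·δz/z)² = (2×0.0845)² = 0.0286;  (1·δb/b)² = (1×0.0718)² = 0.00516
δQ/Q = √(0.0337) = 0.184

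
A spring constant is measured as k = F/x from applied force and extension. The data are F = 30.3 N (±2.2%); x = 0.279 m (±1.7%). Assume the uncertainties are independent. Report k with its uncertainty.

109 ± 3.02 N/m

Relative error in a monomial: (δk/k)² = Σ (nᵢ · δxᵢ/xᵢ)².
  (1·δF/F)² = (1×0.0220)² = 0.000484;  (-1·δx/x)² = (-1×0.0170)² = 0.000289
δk/k = √(0.000773) = 0.0278
k = 109 N/m, so δk = 0.0278 × 109 = 3.02 N/m.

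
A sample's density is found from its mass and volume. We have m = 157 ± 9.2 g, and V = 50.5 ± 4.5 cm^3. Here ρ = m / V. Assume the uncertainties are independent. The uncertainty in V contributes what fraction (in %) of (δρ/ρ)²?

(δρ/ρ)² = (1·δm/m)² + (-1·δV/V)²
  m term: (1×0.0586)² = 0.00343
  V term: (-1×0.0891)² = 0.00794
Total = 0.0114. Share from V = 0.00794/0.0114 = 0.698.

69.8%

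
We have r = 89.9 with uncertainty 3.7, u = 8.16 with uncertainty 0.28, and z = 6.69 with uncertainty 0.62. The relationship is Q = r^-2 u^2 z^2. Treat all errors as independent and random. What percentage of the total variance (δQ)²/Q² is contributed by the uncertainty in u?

(δQ/Q)² = (-2·δr/r)² + (2·δu/u)² + (2·δz/z)²
  r term: (-2×0.0412)² = 0.00678
  u term: (2×0.0343)² = 0.00471
  z term: (2×0.0927)² = 0.0344
Total = 0.0458. Share from u = 0.00471/0.0458 = 0.103.

10.3%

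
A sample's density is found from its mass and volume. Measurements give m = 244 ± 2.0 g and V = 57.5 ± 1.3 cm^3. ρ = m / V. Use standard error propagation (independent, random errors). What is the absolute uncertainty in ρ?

0.102 g/cm^3

Relative error in a monomial: (δρ/ρ)² = Σ (nᵢ · δxᵢ/xᵢ)².
  (1·δm/m)² = (1×0.00820)² = 6.72e-05;  (-1·δV/V)² = (-1×0.0226)² = 0.000511
δρ/ρ = √(0.000578) = 0.0240
ρ = 4.24 g/cm^3, so δρ = 0.0240 × 4.24 = 0.102 g/cm^3.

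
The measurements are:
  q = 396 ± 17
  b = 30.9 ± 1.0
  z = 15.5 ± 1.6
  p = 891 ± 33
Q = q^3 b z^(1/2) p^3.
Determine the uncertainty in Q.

Relative error in a monomial: (δQ/Q)² = Σ (nᵢ · δxᵢ/xᵢ)².
  (3·δq/q)² = (3×0.0429)² = 0.0166;  (1·δb/b)² = (1×0.0324)² = 0.00105;  (½·δz/z)² = (0.5×0.103)² = 0.00266;  (3·δp/p)² = (3×0.0370)² = 0.0123
δQ/Q = √(0.0326) = 0.181
Q = 5.34e+18, so δQ = 0.181 × 5.34e+18 = 9.65e+17.

9.65e+17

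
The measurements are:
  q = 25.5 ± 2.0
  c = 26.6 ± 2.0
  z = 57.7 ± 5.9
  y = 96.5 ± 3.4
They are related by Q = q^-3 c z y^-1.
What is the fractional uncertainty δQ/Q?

Q is a product of powers, so relative uncertainties combine in quadrature:
  (-3·δq/q)² = (-3×0.0784)² = 0.0554;  (1·δc/c)² = (1×0.0752)² = 0.00565;  (1·δz/z)² = (1×0.102)² = 0.0105;  (-1·δy/y)² = (-1×0.0352)² = 0.00124
δQ/Q = √(0.0727) = 0.270

0.270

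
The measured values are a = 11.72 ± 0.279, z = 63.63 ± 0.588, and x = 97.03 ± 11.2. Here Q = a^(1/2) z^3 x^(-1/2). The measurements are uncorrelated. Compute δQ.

5830

Each factor contributes (exponent × relative error)² to (δQ/Q)²:
  (½·δa/a)² = (0.5×0.0238)² = 0.000142;  (3·δz/z)² = (3×0.00924)² = 0.000769;  (−½·δx/x)² = (-0.5×0.115)² = 0.00333
δQ/Q = √(0.00424) = 0.0651
Q = 89540, so δQ = 0.0651 × 89540 = 5830.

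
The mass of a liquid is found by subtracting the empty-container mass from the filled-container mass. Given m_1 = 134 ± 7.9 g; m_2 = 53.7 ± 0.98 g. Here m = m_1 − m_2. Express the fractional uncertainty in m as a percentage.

9.91%

For a sum/difference, combine absolute errors in quadrature:
  (δm_1)² = 62.4;  (δm_2)² = 0.960
δm = √(63.4) = 7.96 g
m = 80.3 g, so δm/m = 7.96/80.3 = 0.0991.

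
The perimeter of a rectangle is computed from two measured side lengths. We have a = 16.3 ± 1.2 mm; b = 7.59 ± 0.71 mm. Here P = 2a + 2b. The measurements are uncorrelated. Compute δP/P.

P is a linear combination, so absolute uncertainties add in quadrature:
  (2·δa)² = 5.76;  (2·δb)² = 2.02
δP = √(7.78) = 2.79 mm
P = 47.8 mm, so δP/P = 2.79/47.8 = 0.0584.

0.0584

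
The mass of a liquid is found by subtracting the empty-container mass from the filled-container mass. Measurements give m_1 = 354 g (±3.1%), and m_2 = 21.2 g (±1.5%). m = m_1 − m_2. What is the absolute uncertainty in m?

11.0 g

Each term contributes (cᵢ δxᵢ)² to (δm)²:
  (δm_1)² = 120;  (δm_2)² = 0.101
δm = √(121) = 11.0 g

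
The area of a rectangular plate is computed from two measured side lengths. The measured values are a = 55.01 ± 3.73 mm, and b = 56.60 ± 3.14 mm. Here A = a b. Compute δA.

273 mm^2

A is a product of powers, so relative uncertainties combine in quadrature:
  (1·δa/a)² = (1×0.0678)² = 0.00460;  (1·δb/b)² = (1×0.0555)² = 0.00308
δA/A = √(0.00768) = 0.0876
A = 3114 mm^2, so δA = 0.0876 × 3114 = 273 mm^2.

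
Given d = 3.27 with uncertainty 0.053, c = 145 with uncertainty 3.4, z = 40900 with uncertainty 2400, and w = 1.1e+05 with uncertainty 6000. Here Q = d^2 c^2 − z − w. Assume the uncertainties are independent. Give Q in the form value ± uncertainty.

73900 ± 14400

Let p = d^2·c^2 = 2.25e+05. δp/p = √((2·δd/d)² + (2·δc/c)²) = √(0.00105 + 0.00220) = 0.0570, so δp = 12800.
Q = p − z − w: δQ = √(δp² + δz² + δw²) = √(1.64e+08 + 5.76e+06 + 3.6e+07) = 14400
Q = 73900.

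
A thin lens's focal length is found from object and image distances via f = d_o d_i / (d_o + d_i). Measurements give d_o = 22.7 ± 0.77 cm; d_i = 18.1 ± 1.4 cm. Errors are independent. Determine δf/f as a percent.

4.56%

∂f/∂d_o = (d_i/(d_o+d_i))² = 0.197;  ∂f/∂d_i = (d_o/(d_o+d_i))² = 0.310
δf = √((∂f/∂d_o · δd_o)² + (∂f/∂d_i · δd_i)²) = √(0.0230 + 0.188) = 0.459 cm
f = 10.1 cm, so δf/f = 0.459/10.1 = 0.0456.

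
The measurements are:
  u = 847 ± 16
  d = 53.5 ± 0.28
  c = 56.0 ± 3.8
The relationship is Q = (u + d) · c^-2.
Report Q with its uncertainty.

Let w = u + d = 900. δw = √(δu² + δd²) = √(256 + 0.0784) = 16.0, so δw/w = 0.0178.
Q is then a monomial in w, c:
δQ/Q = √((δw/w)² + (-2·δc/c)²) = √(0.000316 + 0.0184) = 0.137
Q = 0.287, so δQ = 0.137 × 0.287 = 0.0393.

0.287 ± 0.0393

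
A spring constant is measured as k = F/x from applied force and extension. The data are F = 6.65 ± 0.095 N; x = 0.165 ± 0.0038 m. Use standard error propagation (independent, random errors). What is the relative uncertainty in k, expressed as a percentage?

2.71%

Products/powers → add relative errors in quadrature, weighted by exponent:
  (1·δF/F)² = (1×0.0143)² = 0.000204;  (-1·δx/x)² = (-1×0.0230)² = 0.000530
δk/k = √(0.000734) = 0.0271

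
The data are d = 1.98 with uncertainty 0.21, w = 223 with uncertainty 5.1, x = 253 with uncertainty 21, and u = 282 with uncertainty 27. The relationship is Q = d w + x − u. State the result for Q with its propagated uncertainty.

413 ± 58.9

Let p = d·w = 442. δp/p = √((1·δd/d)² + (1·δw/w)²) = √(0.0112 + 0.000523) = 0.108, so δp = 47.9.
Q = p + x − u: δQ = √(δp² + δx² + δu²) = √(2300 + 441 + 729) = 58.9
Q = 413.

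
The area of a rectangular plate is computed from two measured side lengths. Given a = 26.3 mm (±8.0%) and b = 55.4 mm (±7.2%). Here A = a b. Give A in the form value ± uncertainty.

A is a product of powers, so relative uncertainties combine in quadrature:
  (1·δa/a)² = (1×0.0800)² = 0.00640;  (1·δb/b)² = (1×0.0720)² = 0.00518
δA/A = √(0.0116) = 0.108
A = 1460 mm^2, so δA = 0.108 × 1460 = 157 mm^2.

1460 ± 157 mm^2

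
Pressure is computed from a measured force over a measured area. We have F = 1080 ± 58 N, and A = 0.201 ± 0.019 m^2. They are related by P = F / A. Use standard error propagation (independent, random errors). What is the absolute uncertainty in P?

P is a product of powers, so relative uncertainties combine in quadrature:
  (1·δF/F)² = (1×0.0537)² = 0.00288;  (-1·δA/A)² = (-1×0.0945)² = 0.00894
δP/P = √(0.0118) = 0.109
P = 5370 Pa, so δP = 0.109 × 5370 = 584 Pa.

584 Pa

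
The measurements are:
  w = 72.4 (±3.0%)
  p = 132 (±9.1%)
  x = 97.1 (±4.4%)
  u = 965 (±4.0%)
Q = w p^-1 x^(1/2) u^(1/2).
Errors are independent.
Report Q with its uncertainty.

For a monomial Q ∝ w, p^-1, x^(1/2), u^(1/2), fractional errors add in quadrature:
  (1·δw/w)² = (1×0.0300)² = 0.000900;  (-1·δp/p)² = (-1×0.0910)² = 0.00828;  (½·δx/x)² = (0.5×0.0440)² = 0.000484;  (½·δu/u)² = (0.5×0.0400)² = 0.000400
δQ/Q = √(0.0101) = 0.100
Q = 168, so δQ = 0.100 × 168 = 16.8.

168 ± 16.8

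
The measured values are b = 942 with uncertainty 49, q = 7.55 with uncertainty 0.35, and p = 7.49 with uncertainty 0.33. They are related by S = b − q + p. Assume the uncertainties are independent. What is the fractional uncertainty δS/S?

S is a linear combination, so absolute uncertainties add in quadrature:
  (δb)² = 2400;  (δq)² = 0.122;  (δp)² = 0.109
δS = √(2400) = 49.0
S = 942, so δS/S = 49.0/942 = 0.0520.

0.0520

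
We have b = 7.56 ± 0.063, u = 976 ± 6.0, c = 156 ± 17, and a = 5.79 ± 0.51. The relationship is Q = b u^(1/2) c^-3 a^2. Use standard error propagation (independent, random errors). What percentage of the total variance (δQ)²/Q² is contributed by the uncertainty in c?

77.5%

(δQ/Q)² = (1·δb/b)² + (½·δu/u)² + (-3·δc/c)² + (2·δa/a)²
  b term: (1×0.00833)² = 6.94e-05
  u term: (0.5×0.00615)² = 9.45e-06
  c term: (-3×0.109)² = 0.107
  a term: (2×0.0881)² = 0.0310
Total = 0.138. Share from c = 0.107/0.138 = 0.775.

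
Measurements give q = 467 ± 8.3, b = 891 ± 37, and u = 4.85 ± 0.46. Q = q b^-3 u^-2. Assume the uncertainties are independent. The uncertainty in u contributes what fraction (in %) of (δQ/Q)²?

69.4%

(δQ/Q)² = (1·δq/q)² + (-3·δb/b)² + (-2·δu/u)²
  q term: (1×0.0178)² = 0.000316
  b term: (-3×0.0415)² = 0.0155
  u term: (-2×0.0948)² = 0.0360
Total = 0.0518. Share from u = 0.0360/0.0518 = 0.694.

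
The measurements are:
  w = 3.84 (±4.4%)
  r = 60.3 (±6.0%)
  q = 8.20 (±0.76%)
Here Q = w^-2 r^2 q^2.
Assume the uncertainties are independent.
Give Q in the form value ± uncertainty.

16600 ± 2480

Q is a product of powers, so relative uncertainties combine in quadrature:
  (-2·δw/w)² = (-2×0.0440)² = 0.00774;  (2·δr/r)² = (2×0.0600)² = 0.0144;  (2·δq/q)² = (2×0.00760)² = 0.000231
δQ/Q = √(0.0224) = 0.150
Q = 16600, so δQ = 0.150 × 16600 = 2480.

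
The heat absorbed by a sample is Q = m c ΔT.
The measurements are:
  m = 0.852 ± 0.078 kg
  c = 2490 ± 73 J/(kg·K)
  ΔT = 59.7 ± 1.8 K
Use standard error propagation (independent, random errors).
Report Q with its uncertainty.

Since Q is a product/quotient, work with relative uncertainties:
  (1·δm/m)² = (1×0.0915)² = 0.00838;  (1·δc/c)² = (1×0.0293)² = 0.000860;  (1·δΔT/ΔT)² = (1×0.0302)² = 0.000909
δQ/Q = √(0.0101) = 0.101
Q = 1.27e+05 J, so δQ = 0.101 × 1.27e+05 = 12800 J.

(1.27 ± 0.128) × 10^5 J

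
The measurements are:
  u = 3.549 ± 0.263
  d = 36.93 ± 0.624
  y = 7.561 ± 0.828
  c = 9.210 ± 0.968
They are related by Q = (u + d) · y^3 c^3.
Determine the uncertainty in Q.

Let w = u + d = 40.48. δw = √(δu² + δd²) = √(0.0692 + 0.389) = 0.677, so δw/w = 0.0167.
Q is then a monomial in w, y, c:
δQ/Q = √((δw/w)² + (3·δy/y)² + (3·δc/c)²) = √(0.000280 + 0.108 + 0.0994) = 0.456
Q = 1.367e+07, so δQ = 0.456 × 1.367e+07 = 6.23e+06.

6.23e+06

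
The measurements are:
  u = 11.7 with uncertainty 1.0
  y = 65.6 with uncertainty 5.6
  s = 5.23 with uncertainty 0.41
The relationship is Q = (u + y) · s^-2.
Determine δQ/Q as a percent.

17.3%

Let w = u + y = 77.3. δw = √(δu² + δy²) = √(1.00 + 31.4) = 5.69, so δw/w = 0.0736.
Q is then a monomial in w, s:
δQ/Q = √((δw/w)² + (-2·δs/s)²) = √(0.00542 + 0.0246) = 0.173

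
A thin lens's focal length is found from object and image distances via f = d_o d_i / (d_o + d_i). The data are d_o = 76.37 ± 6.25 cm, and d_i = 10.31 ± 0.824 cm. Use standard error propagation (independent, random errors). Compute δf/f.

0.0711

∂f/∂d_o = (d_i/(d_o+d_i))² = 0.0141;  ∂f/∂d_i = (d_o/(d_o+d_i))² = 0.776
δf = √((∂f/∂d_o · δd_o)² + (∂f/∂d_i · δd_i)²) = √(0.00782 + 0.409) = 0.646 cm
f = 9.084 cm, so δf/f = 0.646/9.084 = 0.0711.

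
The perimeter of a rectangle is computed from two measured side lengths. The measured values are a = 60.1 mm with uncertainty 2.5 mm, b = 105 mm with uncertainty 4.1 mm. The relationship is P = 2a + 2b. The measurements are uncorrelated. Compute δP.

P is a linear combination, so absolute uncertainties add in quadrature:
  (2·δa)² = 25.0;  (2·δb)² = 67.2
δP = √(92.2) = 9.60 mm

9.60 mm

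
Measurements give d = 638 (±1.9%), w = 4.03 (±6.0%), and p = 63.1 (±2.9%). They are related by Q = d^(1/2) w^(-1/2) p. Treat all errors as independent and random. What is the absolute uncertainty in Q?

Products/powers → add relative errors in quadrature, weighted by exponent:
  (½·δd/d)² = (0.5×0.0190)² = 9.02e-05;  (−½·δw/w)² = (-0.5×0.0600)² = 0.000900;  (1·δp/p)² = (1×0.0290)² = 0.000841
δQ/Q = √(0.00183) = 0.0428
Q = 794, so δQ = 0.0428 × 794 = 34.0.

34.0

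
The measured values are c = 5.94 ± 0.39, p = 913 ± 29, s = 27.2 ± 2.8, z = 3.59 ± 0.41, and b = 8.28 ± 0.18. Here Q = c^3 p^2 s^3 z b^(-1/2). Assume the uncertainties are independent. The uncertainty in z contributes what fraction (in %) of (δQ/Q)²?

8.62%

(δQ/Q)² = (3·δc/c)² + (2·δp/p)² + (3·δs/s)² + (1·δz/z)² + (−½·δb/b)²
  c term: (3×0.0657)² = 0.0388
  p term: (2×0.0318)² = 0.00404
  s term: (3×0.103)² = 0.0954
  z term: (1×0.114)² = 0.0130
  b term: (-0.5×0.0217)² = 0.000118
Total = 0.151. Share from z = 0.0130/0.151 = 0.0862.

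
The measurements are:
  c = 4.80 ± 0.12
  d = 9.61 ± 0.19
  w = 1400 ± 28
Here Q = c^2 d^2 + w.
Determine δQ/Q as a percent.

Let p = c^2·d^2 = 2130. δp/p = √((2·δc/c)² + (2·δd/d)²) = √(0.00250 + 0.00156) = 0.0637, so δp = 136.
Q = p + w: δQ = √(δp² + δw²) = √(18400 + 784) = 138
Q = 3530, so δQ/Q = 138/3530 = 0.0393.

3.93%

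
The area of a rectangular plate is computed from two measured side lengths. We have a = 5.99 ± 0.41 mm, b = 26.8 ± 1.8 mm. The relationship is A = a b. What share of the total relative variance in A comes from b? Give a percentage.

49.1%

(δA/A)² = (1·δa/a)² + (1·δb/b)²
  a term: (1×0.0684)² = 0.00469
  b term: (1×0.0672)² = 0.00451
Total = 0.00920. Share from b = 0.00451/0.00920 = 0.491.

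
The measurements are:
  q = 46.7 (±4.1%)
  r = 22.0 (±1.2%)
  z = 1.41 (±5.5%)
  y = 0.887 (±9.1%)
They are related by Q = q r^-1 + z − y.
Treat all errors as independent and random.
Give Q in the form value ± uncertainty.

2.65 ± 0.144

Let p = q·r^-1 = 2.12. δp/p = √((1·δq/q)² + (-1·δr/r)²) = √(0.00168 + 0.000144) = 0.0427, so δp = 0.0907.
Q = p + z − y: δQ = √(δp² + δz² + δy²) = √(0.00822 + 0.00601 + 0.00652) = 0.144
Q = 2.65.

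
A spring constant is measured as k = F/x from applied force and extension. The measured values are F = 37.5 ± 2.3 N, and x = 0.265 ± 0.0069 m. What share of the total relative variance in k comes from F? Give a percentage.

84.7%

(δk/k)² = (1·δF/F)² + (-1·δx/x)²
  F term: (1×0.0613)² = 0.00376
  x term: (-1×0.0260)² = 0.000678
Total = 0.00444. Share from F = 0.00376/0.00444 = 0.847.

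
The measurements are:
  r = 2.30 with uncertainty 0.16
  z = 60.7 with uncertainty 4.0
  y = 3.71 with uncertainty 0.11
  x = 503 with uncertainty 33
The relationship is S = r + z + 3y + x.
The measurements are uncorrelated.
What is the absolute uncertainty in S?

33.2

S is a linear combination, so absolute uncertainties add in quadrature:
  (δr)² = 0.0256;  (δz)² = 16.0;  (3·δy)² = 0.109;  (δx)² = 1090
δS = √(1110) = 33.2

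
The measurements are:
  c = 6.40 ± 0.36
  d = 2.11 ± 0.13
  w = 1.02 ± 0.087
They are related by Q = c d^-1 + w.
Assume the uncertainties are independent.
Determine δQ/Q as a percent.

Let p = c·d^-1 = 3.03. δp/p = √((1·δc/c)² + (-1·δd/d)²) = √(0.00316 + 0.00380) = 0.0834, so δp = 0.253.
Q = p + w: δQ = √(δp² + δw²) = √(0.0640 + 0.00757) = 0.268
Q = 4.05, so δQ/Q = 0.268/4.05 = 0.0660.

6.60%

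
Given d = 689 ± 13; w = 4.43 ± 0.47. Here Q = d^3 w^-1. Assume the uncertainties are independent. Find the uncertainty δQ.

Since Q is a product/quotient, work with relative uncertainties:
  (3·δd/d)² = (3×0.0189)² = 0.00320;  (-1·δw/w)² = (-1×0.106)² = 0.0113
δQ/Q = √(0.0145) = 0.120
Q = 7.38e+07, so δQ = 0.120 × 7.38e+07 = 8.88e+06.

8.88e+06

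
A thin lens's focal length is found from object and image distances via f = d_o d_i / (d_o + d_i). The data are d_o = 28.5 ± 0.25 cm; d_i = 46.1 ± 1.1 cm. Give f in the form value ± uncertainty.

17.6 ± 0.187 cm

∂f/∂d_o = (d_i/(d_o+d_i))² = 0.382;  ∂f/∂d_i = (d_o/(d_o+d_i))² = 0.146
δf = √((∂f/∂d_o · δd_o)² + (∂f/∂d_i · δd_i)²) = √(0.00911 + 0.0258) = 0.187 cm
f = 17.6 cm.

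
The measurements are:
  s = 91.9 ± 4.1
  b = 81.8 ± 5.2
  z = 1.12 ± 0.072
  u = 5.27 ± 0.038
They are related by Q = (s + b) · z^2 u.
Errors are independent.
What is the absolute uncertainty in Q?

Let w = s + b = 174. δw = √(δs² + δb²) = √(16.8 + 27.0) = 6.62, so δw/w = 0.0381.
Q is then a monomial in w, z, u:
δQ/Q = √((δw/w)² + (2·δz/z)² + (1·δu/u)²) = √(0.00145 + 0.0165 + 5.2e-05) = 0.134
Q = 1150, so δQ = 0.134 × 1150 = 154.

154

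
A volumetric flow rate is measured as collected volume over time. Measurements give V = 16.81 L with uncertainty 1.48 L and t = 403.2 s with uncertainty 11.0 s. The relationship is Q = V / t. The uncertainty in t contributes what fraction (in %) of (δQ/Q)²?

(δQ/Q)² = (1·δV/V)² + (-1·δt/t)²
  V term: (1×0.0880)² = 0.00775
  t term: (-1×0.0273)² = 0.000744
Total = 0.00850. Share from t = 0.000744/0.00850 = 0.0876.

8.76%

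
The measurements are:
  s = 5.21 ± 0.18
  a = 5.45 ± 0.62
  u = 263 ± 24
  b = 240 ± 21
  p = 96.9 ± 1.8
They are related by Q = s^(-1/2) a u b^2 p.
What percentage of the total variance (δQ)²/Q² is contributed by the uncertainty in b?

58.3%

(δQ/Q)² = (−½·δs/s)² + (1·δa/a)² + (1·δu/u)² + (2·δb/b)² + (1·δp/p)²
  s term: (-0.5×0.0345)² = 0.000298
  a term: (1×0.114)² = 0.0129
  u term: (1×0.0913)² = 0.00833
  b term: (2×0.0875)² = 0.0306
  p term: (1×0.0186)² = 0.000345
Total = 0.0525. Share from b = 0.0306/0.0525 = 0.583.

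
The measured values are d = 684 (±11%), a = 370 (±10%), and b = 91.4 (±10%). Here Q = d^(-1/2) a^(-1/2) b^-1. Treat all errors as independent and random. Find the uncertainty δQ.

2.71e-06

For a monomial Q ∝ d^(-1/2), a^(-1/2), b^-1, fractional errors add in quadrature:
  (−½·δd/d)² = (-0.5×0.110)² = 0.00302;  (−½·δa/a)² = (-0.5×0.100)² = 0.00250;  (-1·δb/b)² = (-1×0.100)² = 0.0100
δQ/Q = √(0.0155) = 0.125
Q = 2.17e-05, so δQ = 0.125 × 2.17e-05 = 2.71e-06.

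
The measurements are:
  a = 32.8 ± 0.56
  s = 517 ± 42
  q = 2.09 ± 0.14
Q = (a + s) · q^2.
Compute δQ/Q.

0.154

Let u = a + s = 550. δu = √(δa² + δs²) = √(0.314 + 1760) = 42.0, so δu/u = 0.0764.
Q is then a monomial in u, q:
δQ/Q = √((δu/u)² + (2·δq/q)²) = √(0.00584 + 0.0179) = 0.154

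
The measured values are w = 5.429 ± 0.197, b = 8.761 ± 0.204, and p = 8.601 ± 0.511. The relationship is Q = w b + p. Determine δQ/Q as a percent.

Let h = w·b = 47.56. δh/h = √((1·δw/w)² + (1·δb/b)²) = √(0.00132 + 0.000542) = 0.0431, so δh = 2.05.
Q = h + p: δQ = √(δh² + δp²) = √(4.21 + 0.261) = 2.11
Q = 56.16, so δQ/Q = 2.11/56.16 = 0.0376.

3.76%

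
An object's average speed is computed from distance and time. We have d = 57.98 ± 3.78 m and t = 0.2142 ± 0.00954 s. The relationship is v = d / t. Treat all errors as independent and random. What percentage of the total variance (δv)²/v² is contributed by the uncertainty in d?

68.2%

(δv/v)² = (1·δd/d)² + (-1·δt/t)²
  d term: (1×0.0652)² = 0.00425
  t term: (-1×0.0445)² = 0.00198
Total = 0.00623. Share from d = 0.00425/0.00623 = 0.682.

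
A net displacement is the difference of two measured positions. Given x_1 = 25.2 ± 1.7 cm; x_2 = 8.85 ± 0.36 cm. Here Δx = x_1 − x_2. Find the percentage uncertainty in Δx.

10.6%

Each term contributes (cᵢ δxᵢ)² to (δΔx)²:
  (δx_1)² = 2.89;  (δx_2)² = 0.130
δΔx = √(3.02) = 1.74 cm
Δx = 16.4 cm, so δΔx/Δx = 1.74/16.4 = 0.106.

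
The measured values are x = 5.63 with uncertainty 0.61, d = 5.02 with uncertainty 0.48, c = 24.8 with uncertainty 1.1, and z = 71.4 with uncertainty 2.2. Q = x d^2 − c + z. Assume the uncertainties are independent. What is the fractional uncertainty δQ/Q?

Let p = x·d^2 = 142. δp/p = √((1·δx/x)² + (2·δd/d)²) = √(0.0117 + 0.0366) = 0.220, so δp = 31.2.
Q = p − c + z: δQ = √(δp² + δc² + δz²) = √(972 + 1.21 + 4.84) = 31.3
Q = 188, so δQ/Q = 31.3/188 = 0.166.

0.166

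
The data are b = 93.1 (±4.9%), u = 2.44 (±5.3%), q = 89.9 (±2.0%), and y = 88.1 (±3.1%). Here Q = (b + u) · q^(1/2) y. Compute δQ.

4610

Let w = b + u = 95.5. δw = √(δb² + δu²) = √(20.8 + 0.0167) = 4.56, so δw/w = 0.0478.
Q is then a monomial in w, q, y:
δQ/Q = √((δw/w)² + (½·δq/q)² + (1·δy/y)²) = √(0.00228 + 0.000100 + 0.000961) = 0.0578
Q = 79800, so δQ = 0.0578 × 79800 = 4610.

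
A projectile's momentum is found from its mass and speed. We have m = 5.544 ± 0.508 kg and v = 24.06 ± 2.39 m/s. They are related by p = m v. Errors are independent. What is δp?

18.0 kg·m/s

Products/powers → add relative errors in quadrature, weighted by exponent:
  (1·δm/m)² = (1×0.0916)² = 0.00840;  (1·δv/v)² = (1×0.0993)² = 0.00987
δp/p = √(0.0183) = 0.135
p = 133.4 kg·m/s, so δp = 0.135 × 133.4 = 18.0 kg·m/s.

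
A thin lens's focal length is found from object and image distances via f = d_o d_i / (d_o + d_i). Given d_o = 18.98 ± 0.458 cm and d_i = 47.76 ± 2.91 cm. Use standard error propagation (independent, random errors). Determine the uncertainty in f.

∂f/∂d_o = (d_i/(d_o+d_i))² = 0.512;  ∂f/∂d_i = (d_o/(d_o+d_i))² = 0.0809
δf = √((∂f/∂d_o · δd_o)² + (∂f/∂d_i · δd_i)²) = √(0.0550 + 0.0554) = 0.332 cm

0.332 cm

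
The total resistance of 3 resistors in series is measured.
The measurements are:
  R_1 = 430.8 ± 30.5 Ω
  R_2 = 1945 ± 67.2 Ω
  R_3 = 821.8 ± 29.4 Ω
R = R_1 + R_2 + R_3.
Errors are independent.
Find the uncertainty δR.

R is a linear combination, so absolute uncertainties add in quadrature:
  (δR_1)² = 930;  (δR_2)² = 4520;  (δR_3)² = 864
δR = √(6310) = 79.4 Ω

79.4 Ω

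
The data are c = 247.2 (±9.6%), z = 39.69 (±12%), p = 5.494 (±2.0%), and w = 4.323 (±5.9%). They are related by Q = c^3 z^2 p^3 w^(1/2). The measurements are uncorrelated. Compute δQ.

Each factor contributes (exponent × relative error)² to (δQ/Q)²:
  (3·δc/c)² = (3×0.0960)² = 0.0829;  (2·δz/z)² = (2×0.120)² = 0.0576;  (3·δp/p)² = (3×0.0200)² = 0.00360;  (½·δw/w)² = (0.5×0.0590)² = 0.000870
δQ/Q = √(0.145) = 0.381
Q = 8.205e+12, so δQ = 0.381 × 8.205e+12 = 3.12e+12.

3.12e+12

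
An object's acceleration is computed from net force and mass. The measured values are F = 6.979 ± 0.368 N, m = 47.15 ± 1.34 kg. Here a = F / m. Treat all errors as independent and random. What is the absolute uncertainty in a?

Products/powers → add relative errors in quadrature, weighted by exponent:
  (1·δF/F)² = (1×0.0527)² = 0.00278;  (-1·δm/m)² = (-1×0.0284)² = 0.000808
δa/a = √(0.00359) = 0.0599
a = 0.1480 m/s^2, so δa = 0.0599 × 0.1480 = 0.00887 m/s^2.

0.00887 m/s^2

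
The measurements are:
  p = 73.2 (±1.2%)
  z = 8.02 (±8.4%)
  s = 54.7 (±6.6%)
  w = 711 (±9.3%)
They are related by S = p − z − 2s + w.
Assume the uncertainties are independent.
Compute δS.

Each term contributes (cᵢ δxᵢ)² to (δS)²:
  (δp)² = 0.772;  (δz)² = 0.454;  (2·δs)² = 52.1;  (δw)² = 4370
δS = √(4430) = 66.5

66.5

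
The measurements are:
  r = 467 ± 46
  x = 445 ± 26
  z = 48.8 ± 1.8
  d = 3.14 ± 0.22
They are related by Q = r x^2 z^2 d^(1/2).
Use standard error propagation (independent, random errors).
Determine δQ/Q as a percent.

17.3%

Each factor contributes (exponent × relative error)² to (δQ/Q)²:
  (1·δr/r)² = (1×0.0985)² = 0.00970;  (2·δx/x)² = (2×0.0584)² = 0.0137;  (2·δz/z)² = (2×0.0369)² = 0.00544;  (½·δd/d)² = (0.5×0.0701)² = 0.00123
δQ/Q = √(0.0300) = 0.173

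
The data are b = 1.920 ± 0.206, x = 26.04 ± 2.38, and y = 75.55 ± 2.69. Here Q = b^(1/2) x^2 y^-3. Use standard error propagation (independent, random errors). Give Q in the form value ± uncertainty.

0.002179 ± 0.000476

Q is a product of powers, so relative uncertainties combine in quadrature:
  (½·δb/b)² = (0.5×0.107)² = 0.00288;  (2·δx/x)² = (2×0.0914)² = 0.0334;  (-3·δy/y)² = (-3×0.0356)² = 0.0114
δQ/Q = √(0.0477) = 0.218
Q = 0.002179, so δQ = 0.218 × 0.002179 = 0.000476.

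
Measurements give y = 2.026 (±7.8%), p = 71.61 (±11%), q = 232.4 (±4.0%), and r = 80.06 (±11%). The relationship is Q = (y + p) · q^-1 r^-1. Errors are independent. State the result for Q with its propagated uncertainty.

Let u = y + p = 73.64. δu = √(δy² + δp²) = √(0.0250 + 62.0) = 7.88, so δu/u = 0.107.
Q is then a monomial in u, q, r:
δQ/Q = √((δu/u)² + (-1·δq/q)² + (-1·δr/r)²) = √(0.0114 + 0.00160 + 0.0121) = 0.159
Q = 0.003958, so δQ = 0.159 × 0.003958 = 0.000628.

0.003958 ± 0.000628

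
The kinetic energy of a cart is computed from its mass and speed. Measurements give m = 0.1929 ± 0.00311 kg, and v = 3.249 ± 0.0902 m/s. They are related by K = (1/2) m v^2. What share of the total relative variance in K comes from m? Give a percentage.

7.78%

(δK/K)² = (1·δm/m)² + (2·δv/v)²
  m term: (1×0.0161)² = 0.000260
  v term: (2×0.0278)² = 0.00308
Total = 0.00334. Share from m = 0.000260/0.00334 = 0.0778.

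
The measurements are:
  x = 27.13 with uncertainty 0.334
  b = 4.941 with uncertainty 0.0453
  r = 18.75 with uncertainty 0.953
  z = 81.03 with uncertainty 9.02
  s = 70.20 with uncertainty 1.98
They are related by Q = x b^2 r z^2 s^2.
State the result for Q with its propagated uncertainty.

Relative error in a monomial: (δQ/Q)² = Σ (nᵢ · δxᵢ/xᵢ)².
  (1·δx/x)² = (1×0.0123)² = 0.000152;  (2·δb/b)² = (2×0.00917)² = 0.000336;  (1·δr/r)² = (1×0.0508)² = 0.00258;  (2·δz/z)² = (2×0.111)² = 0.0496;  (2·δs/s)² = (2×0.0282)² = 0.00318
δQ/Q = √(0.0558) = 0.236
Q = 4.018e+11, so δQ = 0.236 × 4.018e+11 = 9.49e+10.

(4.018 ± 0.949) × 10^11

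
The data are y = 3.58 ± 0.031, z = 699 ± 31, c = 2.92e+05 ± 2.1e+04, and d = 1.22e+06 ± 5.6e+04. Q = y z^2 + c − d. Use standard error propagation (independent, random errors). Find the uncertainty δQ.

1.67e+05

Let p = y·z^2 = 1.75e+06. δp/p = √((1·δy/y)² + (2·δz/z)²) = √(7.5e-05 + 0.00787) = 0.0891, so δp = 1.56e+05.
Q = p + c − d: δQ = √(δp² + δc² + δd²) = √(2.43e+10 + 4.41e+08 + 3.14e+09) = 1.67e+05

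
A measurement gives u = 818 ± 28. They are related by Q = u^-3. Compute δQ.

1.88e-10

Relative error in a monomial: (δQ/Q)² = Σ (nᵢ · δxᵢ/xᵢ)².
  (-3·δu/u)² = (-3×0.0342)² = 0.0105
δQ/Q = √(0.0105) = 0.103
Q = 1.83e-09, so δQ = 0.103 × 1.83e-09 = 1.88e-10.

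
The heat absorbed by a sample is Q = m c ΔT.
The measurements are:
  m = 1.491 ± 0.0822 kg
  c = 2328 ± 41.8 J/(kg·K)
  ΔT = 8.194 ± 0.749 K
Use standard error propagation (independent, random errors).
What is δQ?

Products/powers → add relative errors in quadrature, weighted by exponent:
  (1·δm/m)² = (1×0.0551)² = 0.00304;  (1·δc/c)² = (1×0.0180)² = 0.000322;  (1·δΔT/ΔT)² = (1×0.0914)² = 0.00836
δQ/Q = √(0.0117) = 0.108
Q = 28440 J, so δQ = 0.108 × 28440 = 3080 J.

3080 J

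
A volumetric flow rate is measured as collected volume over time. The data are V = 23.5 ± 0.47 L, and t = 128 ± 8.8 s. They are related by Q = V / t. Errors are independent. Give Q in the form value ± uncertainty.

Q is a product of powers, so relative uncertainties combine in quadrature:
  (1·δV/V)² = (1×0.0200)² = 0.000400;  (-1·δt/t)² = (-1×0.0688)² = 0.00473
δQ/Q = √(0.00513) = 0.0716
Q = 0.184 L/s, so δQ = 0.0716 × 0.184 = 0.0131 L/s.

0.184 ± 0.0131 L/s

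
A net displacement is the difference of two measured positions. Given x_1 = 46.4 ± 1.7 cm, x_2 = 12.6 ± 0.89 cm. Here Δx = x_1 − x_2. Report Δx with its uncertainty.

For a sum/difference, combine absolute errors in quadrature:
  (δx_1)² = 2.89;  (δx_2)² = 0.792
δΔx = √(3.68) = 1.92 cm
Δx = 33.8 cm.

33.8 ± 1.92 cm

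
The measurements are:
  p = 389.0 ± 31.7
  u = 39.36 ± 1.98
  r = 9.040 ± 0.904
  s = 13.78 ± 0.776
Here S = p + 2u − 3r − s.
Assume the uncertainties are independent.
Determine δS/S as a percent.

Each term contributes (cᵢ δxᵢ)² to (δS)²:
  (δp)² = 1000;  (2·δu)² = 15.7;  (3·δr)² = 7.35;  (δs)² = 0.602
δS = √(1030) = 32.1
S = 426.8, so δS/S = 32.1/426.8 = 0.0751.

7.51%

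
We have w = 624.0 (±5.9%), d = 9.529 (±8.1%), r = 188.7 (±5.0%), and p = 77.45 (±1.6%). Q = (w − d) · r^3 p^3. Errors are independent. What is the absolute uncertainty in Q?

Let u = w − d = 614.5. δu = √(δw² + δd²) = √(1360 + 0.596) = 36.8, so δu/u = 0.0599.
Q is then a monomial in u, r, p:
δQ/Q = √((δu/u)² + (3·δr/r)² + (3·δp/p)²) = √(0.00359 + 0.0225 + 0.00230) = 0.169
Q = 1.918e+15, so δQ = 0.169 × 1.918e+15 = 3.23e+14.

3.23e+14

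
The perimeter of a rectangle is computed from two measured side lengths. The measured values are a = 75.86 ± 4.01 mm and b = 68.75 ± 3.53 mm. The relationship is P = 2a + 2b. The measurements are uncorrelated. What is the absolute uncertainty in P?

Absolute uncertainties add in quadrature for a linear combination:
  (2·δa)² = 64.3;  (2·δb)² = 49.8
δP = √(114) = 10.7 mm

10.7 mm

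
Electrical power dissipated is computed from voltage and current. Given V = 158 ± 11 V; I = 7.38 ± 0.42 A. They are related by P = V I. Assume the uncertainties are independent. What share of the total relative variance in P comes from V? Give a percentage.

(δP/P)² = (1·δV/V)² + (1·δI/I)²
  V term: (1×0.0696)² = 0.00485
  I term: (1×0.0569)² = 0.00324
Total = 0.00809. Share from V = 0.00485/0.00809 = 0.599.

59.9%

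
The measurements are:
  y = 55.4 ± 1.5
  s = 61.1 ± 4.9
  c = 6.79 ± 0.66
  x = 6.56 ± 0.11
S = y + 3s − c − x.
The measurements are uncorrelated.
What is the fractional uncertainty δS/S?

0.0656

Each term contributes (cᵢ δxᵢ)² to (δS)²:
  (δy)² = 2.25;  (3·δs)² = 216;  (δc)² = 0.436;  (δx)² = 0.0121
δS = √(219) = 14.8
S = 225, so δS/S = 14.8/225 = 0.0656.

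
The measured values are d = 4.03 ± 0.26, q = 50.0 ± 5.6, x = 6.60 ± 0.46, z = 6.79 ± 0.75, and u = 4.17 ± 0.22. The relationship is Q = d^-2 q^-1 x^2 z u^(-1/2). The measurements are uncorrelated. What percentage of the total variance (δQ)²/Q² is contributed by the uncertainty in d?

27.1%

(δQ/Q)² = (-2·δd/d)² + (-1·δq/q)² + (2·δx/x)² + (1·δz/z)² + (−½·δu/u)²
  d term: (-2×0.0645)² = 0.0166
  q term: (-1×0.112)² = 0.0125
  x term: (2×0.0697)² = 0.0194
  z term: (1×0.110)² = 0.0122
  u term: (-0.5×0.0528)² = 0.000696
Total = 0.0615. Share from d = 0.0166/0.0615 = 0.271.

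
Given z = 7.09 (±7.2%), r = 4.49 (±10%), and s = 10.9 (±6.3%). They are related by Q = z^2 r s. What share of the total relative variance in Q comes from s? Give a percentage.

(δQ/Q)² = (2·δz/z)² + (1·δr/r)² + (1·δs/s)²
  z term: (2×0.0720)² = 0.0207
  r term: (1×0.100)² = 0.0100
  s term: (1×0.0630)² = 0.00397
Total = 0.0347. Share from s = 0.00397/0.0347 = 0.114.

11.4%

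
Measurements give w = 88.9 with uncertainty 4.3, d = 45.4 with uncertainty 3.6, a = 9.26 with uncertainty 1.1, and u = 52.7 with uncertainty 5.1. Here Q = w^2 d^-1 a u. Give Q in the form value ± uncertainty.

Products/powers → add relative errors in quadrature, weighted by exponent:
  (2·δw/w)² = (2×0.0484)² = 0.00936;  (-1·δd/d)² = (-1×0.0793)² = 0.00629;  (1·δa/a)² = (1×0.119)² = 0.0141;  (1·δu/u)² = (1×0.0968)² = 0.00937
δQ/Q = √(0.0391) = 0.198
Q = 85000, so δQ = 0.198 × 85000 = 16800.

85000 ± 16800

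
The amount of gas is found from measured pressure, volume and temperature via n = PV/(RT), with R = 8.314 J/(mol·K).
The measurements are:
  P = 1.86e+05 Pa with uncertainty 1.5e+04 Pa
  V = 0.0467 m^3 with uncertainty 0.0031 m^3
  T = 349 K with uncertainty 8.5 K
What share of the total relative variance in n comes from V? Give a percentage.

(δn/n)² = (1·δP/P)² + (1·δV/V)² + (-1·δT/T)²
  P term: (1×0.0806)² = 0.00650
  V term: (1×0.0664)² = 0.00441
  T term: (-1×0.0244)² = 0.000593
Total = 0.0115. Share from V = 0.00441/0.0115 = 0.383.

38.3%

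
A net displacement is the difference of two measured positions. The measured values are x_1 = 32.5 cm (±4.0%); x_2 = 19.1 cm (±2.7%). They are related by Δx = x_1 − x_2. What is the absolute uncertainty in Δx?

Δx is a linear combination, so absolute uncertainties add in quadrature:
  (δx_1)² = 1.69;  (δx_2)² = 0.266
δΔx = √(1.96) = 1.40 cm

1.40 cm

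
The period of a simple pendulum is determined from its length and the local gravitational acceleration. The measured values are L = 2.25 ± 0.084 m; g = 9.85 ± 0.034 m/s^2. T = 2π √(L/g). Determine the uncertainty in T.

Since T is a product/quotient, work with relative uncertainties:
  (½·δL/L)² = (0.5×0.0373)² = 0.000348;  (−½·δg/g)² = (-0.5×0.00345)² = 2.98e-06
δT/T = √(0.000351) = 0.0187
T = 3.00 s, so δT = 0.0187 × 3.00 = 0.0563 s.

0.0563 s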